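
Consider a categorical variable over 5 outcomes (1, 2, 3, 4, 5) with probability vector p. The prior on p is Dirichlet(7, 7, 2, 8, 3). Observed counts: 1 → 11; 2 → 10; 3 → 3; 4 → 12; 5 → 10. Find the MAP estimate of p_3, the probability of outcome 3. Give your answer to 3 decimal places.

The posterior is Dirichlet(αᵢ + nᵢ) = Dirichlet(18, 17, 5, 20, 13).
For a Dirichlet(a₁,…,a_K) with all aᵢ > 1, the mode has j-th component (aⱼ − 1)/(Σaᵢ − K).
Here Σaᵢ = 73 and K = 5, so p_3 = (5 − 1)/(73 − 5) = 4/68 ≈ 0.059.

MAP estimate: 0.059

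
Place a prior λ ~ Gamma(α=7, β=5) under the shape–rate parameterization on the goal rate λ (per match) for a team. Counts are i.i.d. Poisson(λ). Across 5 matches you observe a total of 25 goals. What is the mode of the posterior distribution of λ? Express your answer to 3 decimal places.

Σxᵢ = 25, n = 5.
Posterior ∝ λ^6e^(−5λ) · λ^25e^(−5λ) = λ^31e^(−10λ), i.e. Gamma(shape=32, rate=10).
The mode of a Gamma(a, b) with a ≥ 1 (shape–rate) is (a−1)/b = 31/10 ≈ 3.100.

λ̂_MAP = 3.100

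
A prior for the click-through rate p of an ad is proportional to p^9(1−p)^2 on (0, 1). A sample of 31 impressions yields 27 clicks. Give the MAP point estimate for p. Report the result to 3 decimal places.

p̂_MAP = 0.857

The prior density ∝ p^9(1−p)^2 is the kernel of Beta(10, 3).
Data: 27 successes in 31 trials. The binomial likelihood contributes p^27(1−p)^4, so the posterior is Beta(10+27, 3+4) = Beta(37, 7).
For Beta(a, b) with a, b > 1 the mode is (a−1)/(a+b−2) = 36/42 ≈ 0.857.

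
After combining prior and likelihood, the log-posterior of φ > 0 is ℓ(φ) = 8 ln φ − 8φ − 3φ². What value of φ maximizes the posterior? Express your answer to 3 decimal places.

φ̂_MAP = 0.667

ℓ'(φ) = 8/φ − 8 − 6φ. Setting this to zero and multiplying by φ: 6φ² + 8φ − 8 = 0.
φ = (−8 + √(8² + 4·6·8)) / (2·6) = (−8 + √256) / 12 = (−8 + 16)/12 = 2/3.
ℓ''(φ) = −8/φ² − 6 < 0, confirming a maximum.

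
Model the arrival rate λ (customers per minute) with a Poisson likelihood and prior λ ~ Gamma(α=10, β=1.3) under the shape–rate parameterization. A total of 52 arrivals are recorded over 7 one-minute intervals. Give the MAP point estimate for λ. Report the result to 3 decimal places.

Σxᵢ = 52, n = 7.
Posterior ∝ λ^9e^(−1.3λ) · λ^52e^(−7λ) = λ^61e^(−8.3λ), i.e. Gamma(shape=62, rate=8.3).
The mode of a Gamma(a, b) with a ≥ 1 (shape–rate) is (a−1)/b = 61/8.3 ≈ 7.349.

λ̂_MAP = 7.349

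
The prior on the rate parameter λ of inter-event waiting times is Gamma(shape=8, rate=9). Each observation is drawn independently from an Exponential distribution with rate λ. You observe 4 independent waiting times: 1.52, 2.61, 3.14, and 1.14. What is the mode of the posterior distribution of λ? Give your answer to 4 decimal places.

λ̂_MAP = 0.6318

The Exponential(rate=λ) likelihood is ∝ λ^n e^(−λΣtᵢ). Here n = 4 and Σtᵢ = 1.52 + 2.61 + 3.14 + 1.14 = 8.41.
Posterior ∝ λ^7e^(−9λ) · λ^4e^(−8.41λ) = λ^11e^(−17.41λ), i.e. Gamma(12, 17.41).
Mode = (a−1)/b = 11/17.41 ≈ 0.6318.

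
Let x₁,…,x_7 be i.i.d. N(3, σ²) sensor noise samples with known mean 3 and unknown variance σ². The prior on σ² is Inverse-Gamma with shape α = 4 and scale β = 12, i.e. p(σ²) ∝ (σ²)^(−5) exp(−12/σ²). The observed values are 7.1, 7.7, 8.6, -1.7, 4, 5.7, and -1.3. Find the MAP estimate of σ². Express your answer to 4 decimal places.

σ̂²_MAP = 8.4194

Sum of squared deviations about the known mean: SS = (7.1−3)² + (7.7−3)² + (8.6−3)² + (-1.7−3)² + (4−3)² + (5.7−3)² + (-1.3−3)² = 119.13.
The Normal likelihood contributes (σ²)^(−n/2) exp(−SS/(2σ²)), so the posterior is Inverse-Gamma(α + n/2, β + SS/2) = Inverse-Gamma(7.5, 71.565).
The mode of Inverse-Gamma(a, b) is b/(a+1) = 71.565/8.5 ≈ 8.4194.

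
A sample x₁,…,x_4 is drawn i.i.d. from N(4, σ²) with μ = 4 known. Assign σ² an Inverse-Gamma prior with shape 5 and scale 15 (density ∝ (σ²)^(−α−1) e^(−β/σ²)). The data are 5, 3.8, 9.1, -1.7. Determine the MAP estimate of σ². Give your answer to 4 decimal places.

σ̂²_MAP = 5.5963

Sum of squared deviations about the known mean: SS = (5−4)² + (3.8−4)² + (9.1−4)² + (-1.7−4)² = 59.54.
The Normal likelihood contributes (σ²)^(−n/2) exp(−SS/(2σ²)), so the posterior is Inverse-Gamma(α + n/2, β + SS/2) = Inverse-Gamma(7, 44.77).
The mode of Inverse-Gamma(a, b) is b/(a+1) = 44.77/8 ≈ 5.5963.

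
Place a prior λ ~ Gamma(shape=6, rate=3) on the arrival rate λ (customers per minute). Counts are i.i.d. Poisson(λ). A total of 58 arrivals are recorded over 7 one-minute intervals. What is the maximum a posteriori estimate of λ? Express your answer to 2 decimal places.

λ̂_MAP = 6.30

Σxᵢ = 58, n = 7.
Posterior ∝ λ^5e^(−3λ) · λ^58e^(−7λ) = λ^63e^(−10λ), i.e. Gamma(shape=64, rate=10).
The mode of a Gamma(a, b) with a ≥ 1 (shape–rate) is (a−1)/b = 63/10 ≈ 6.30.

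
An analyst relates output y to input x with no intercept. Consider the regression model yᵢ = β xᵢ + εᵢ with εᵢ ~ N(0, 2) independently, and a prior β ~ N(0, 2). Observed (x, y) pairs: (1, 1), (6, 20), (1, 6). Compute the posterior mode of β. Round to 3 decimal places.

log p(β | y) = −Σ(yᵢ − βxᵢ)²/(2·2) − β²/(2·2) + const.
Setting the derivative to zero: Σxᵢ(yᵢ − βxᵢ)/2 − β/2 = 0, so β = Σxᵢyᵢ / (Σxᵢ² + σ²/τ²).
Σxᵢyᵢ = 1·1 + 6·20 + 1·6 = 127; Σxᵢ² = 38; σ²/τ² = 1.
β̂_MAP = 127 / (38 + 1) = 127/39 ≈ 3.256.

β̂_MAP = 3.256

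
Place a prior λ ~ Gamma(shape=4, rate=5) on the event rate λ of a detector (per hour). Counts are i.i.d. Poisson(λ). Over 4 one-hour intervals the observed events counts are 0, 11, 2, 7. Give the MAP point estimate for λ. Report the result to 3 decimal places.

λ̂_MAP = 2.556

Σxᵢ = 0+11+2+7 = 20, with n = 4.
Posterior ∝ λ^3e^(−5λ) · λ^20e^(−4λ) = λ^23e^(−9λ), i.e. Gamma(shape=24, rate=9).
The mode of a Gamma(a, b) with a ≥ 1 (shape–rate) is (a−1)/b = 23/9 ≈ 2.556.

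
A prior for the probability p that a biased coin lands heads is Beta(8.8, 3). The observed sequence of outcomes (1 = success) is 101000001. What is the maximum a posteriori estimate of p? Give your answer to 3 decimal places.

Prior: Beta(8.8, 3).
Data: 3 successes in 9 trials (from the sequence). The binomial likelihood contributes p^3(1−p)^6, so the posterior is Beta(8.8+3, 3+6) = Beta(11.8, 9).
For Beta(a, b) with a, b > 1 the mode is (a−1)/(a+b−2) = 10.8/18.8 ≈ 0.574.

p̂_MAP = 0.574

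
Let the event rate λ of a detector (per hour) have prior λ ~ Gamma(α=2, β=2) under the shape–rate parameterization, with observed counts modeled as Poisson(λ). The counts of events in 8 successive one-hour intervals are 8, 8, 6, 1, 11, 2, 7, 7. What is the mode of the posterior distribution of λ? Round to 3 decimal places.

λ̂_MAP = 5.100

Σxᵢ = 8+8+6+1+11+2+7+7 = 50, with n = 8.
Posterior ∝ λe^(−2λ) · λ^50e^(−8λ) = λ^51e^(−10λ), i.e. Gamma(shape=52, rate=10).
The mode of a Gamma(a, b) with a ≥ 1 (shape–rate) is (a−1)/b = 51/10 ≈ 5.100.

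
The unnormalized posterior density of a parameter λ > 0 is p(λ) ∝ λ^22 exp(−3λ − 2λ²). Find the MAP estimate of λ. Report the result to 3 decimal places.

λ̂_MAP = 2.000

ℓ'(λ) = 22/λ − 3 − 4λ. Setting this to zero and multiplying by λ: 4λ² + 3λ − 22 = 0.
λ = (−3 + √(3² + 4·4·22)) / (2·4) = (−3 + √361) / 8 = (−3 + 19)/8 = 2.
ℓ''(λ) = −22/λ² − 4 < 0, confirming a maximum.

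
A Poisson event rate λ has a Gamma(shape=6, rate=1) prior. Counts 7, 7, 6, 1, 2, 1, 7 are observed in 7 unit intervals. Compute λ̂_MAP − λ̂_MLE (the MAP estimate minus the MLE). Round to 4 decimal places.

Σxᵢ = 31. Posterior is Gamma(37, 8); MAP = (37−1)/8 = 36/8 ≈ 4.50000.
MLE = x̄ = 31/7 ≈ 4.42857.
Difference = 36/8 − 31/7 = 1/14 ≈ 0.0714.

MAP − MLE = 0.0714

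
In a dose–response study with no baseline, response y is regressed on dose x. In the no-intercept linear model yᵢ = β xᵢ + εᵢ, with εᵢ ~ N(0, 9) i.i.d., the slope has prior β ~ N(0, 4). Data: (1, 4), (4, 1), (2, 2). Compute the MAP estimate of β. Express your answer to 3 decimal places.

log p(β | y) = −Σ(yᵢ − βxᵢ)²/(2·9) − β²/(2·4) + const.
Setting the derivative to zero: Σxᵢ(yᵢ − βxᵢ)/9 − β/4 = 0, so β = Σxᵢyᵢ / (Σxᵢ² + σ²/τ²).
Σxᵢyᵢ = 1·4 + 4·1 + 2·2 = 12; Σxᵢ² = 21; σ²/τ² = 2.25.
β̂_MAP = 12 / (21 + 2.25) = 12/23.25 ≈ 0.516.

β̂_MAP = 0.516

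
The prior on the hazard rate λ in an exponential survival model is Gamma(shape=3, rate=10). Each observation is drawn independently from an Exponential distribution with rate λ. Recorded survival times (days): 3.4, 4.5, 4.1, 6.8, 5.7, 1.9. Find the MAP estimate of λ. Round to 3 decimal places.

λ̂_MAP = 0.220

The Exponential(rate=λ) likelihood is ∝ λ^n e^(−λΣtᵢ). Here n = 6 and Σtᵢ = 3.4 + 4.5 + 4.1 + 6.8 + 5.7 + 1.9 = 26.4.
Posterior ∝ λ^2e^(−10λ) · λ^6e^(−26.4λ) = λ^8e^(−36.4λ), i.e. Gamma(9, 36.4).
Mode = (a−1)/b = 8/36.4 ≈ 0.220.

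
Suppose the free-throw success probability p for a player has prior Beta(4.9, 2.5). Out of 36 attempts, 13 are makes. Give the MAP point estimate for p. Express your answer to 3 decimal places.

Prior: Beta(4.9, 2.5).
Data: 13 successes in 36 trials. The binomial likelihood contributes p^13(1−p)^23, so the posterior is Beta(4.9+13, 2.5+23) = Beta(17.9, 25.5).
For Beta(a, b) with a, b > 1 the mode is (a−1)/(a+b−2) = 16.9/41.4 ≈ 0.408.

p̂_MAP = 0.408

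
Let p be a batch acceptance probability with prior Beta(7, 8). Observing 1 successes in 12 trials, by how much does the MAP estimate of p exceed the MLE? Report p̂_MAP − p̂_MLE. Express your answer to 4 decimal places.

Posterior is Beta(8, 19); MAP = (8−1)/(27−2) = 7/25 ≈ 0.28000.
MLE ignores the prior: p̂_MLE = k/n = 1/12 ≈ 0.08333.
Difference = 7/25 − 1/12 = 59/300 ≈ 0.1967.

MAP − MLE = 0.1967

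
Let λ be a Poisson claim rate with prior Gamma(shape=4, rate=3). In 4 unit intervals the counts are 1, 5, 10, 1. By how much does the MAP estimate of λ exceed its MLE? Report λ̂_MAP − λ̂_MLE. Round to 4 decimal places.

Σxᵢ = 17. Posterior is Gamma(21, 7); MAP = (21−1)/7 = 20/7 ≈ 2.85714.
MLE = x̄ = 17/4 ≈ 4.25000.
Difference = 20/7 − 17/4 = -39/28 ≈ -1.3929.

MAP − MLE = -1.3929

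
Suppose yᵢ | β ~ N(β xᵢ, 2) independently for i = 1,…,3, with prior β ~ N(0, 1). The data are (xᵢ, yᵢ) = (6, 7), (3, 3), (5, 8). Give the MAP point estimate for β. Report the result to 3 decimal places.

β̂_MAP = 1.264

log p(β | y) = −Σ(yᵢ − βxᵢ)²/(2·2) − β²/(2·1) + const.
Setting the derivative to zero: Σxᵢ(yᵢ − βxᵢ)/2 − β/1 = 0, so β = Σxᵢyᵢ / (Σxᵢ² + σ²/τ²).
Σxᵢyᵢ = 6·7 + 3·3 + 5·8 = 91; Σxᵢ² = 70; σ²/τ² = 2.
β̂_MAP = 91 / (70 + 2) = 91/72 ≈ 1.264.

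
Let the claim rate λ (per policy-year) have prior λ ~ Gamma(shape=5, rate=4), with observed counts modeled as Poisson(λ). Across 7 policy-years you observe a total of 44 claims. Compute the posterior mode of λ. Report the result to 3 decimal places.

Σxᵢ = 44, n = 7.
Posterior ∝ λ^4e^(−4λ) · λ^44e^(−7λ) = λ^48e^(−11λ), i.e. Gamma(shape=49, rate=11).
The mode of a Gamma(a, b) with a ≥ 1 (shape–rate) is (a−1)/b = 48/11 ≈ 4.364.

λ̂_MAP = 4.364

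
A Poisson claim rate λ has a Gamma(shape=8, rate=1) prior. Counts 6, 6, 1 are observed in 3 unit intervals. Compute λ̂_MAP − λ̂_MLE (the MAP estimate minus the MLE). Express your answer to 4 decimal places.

MAP − MLE = 0.6667

Σxᵢ = 13. Posterior is Gamma(21, 4); MAP = (21−1)/4 = 20/4 ≈ 5.00000.
MLE = x̄ = 13/3 ≈ 4.33333.
Difference = 20/4 − 13/3 = 2/3 ≈ 0.6667.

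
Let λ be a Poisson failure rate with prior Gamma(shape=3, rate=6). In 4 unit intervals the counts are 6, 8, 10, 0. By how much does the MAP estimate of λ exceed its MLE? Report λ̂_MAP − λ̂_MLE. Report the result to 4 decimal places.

Σxᵢ = 24. Posterior is Gamma(27, 10); MAP = (27−1)/10 = 26/10 ≈ 2.60000.
MLE = x̄ = 24/4 ≈ 6.00000.
Difference = 26/10 − 24/4 = -17/5 ≈ -3.4000.

MAP − MLE = -3.4000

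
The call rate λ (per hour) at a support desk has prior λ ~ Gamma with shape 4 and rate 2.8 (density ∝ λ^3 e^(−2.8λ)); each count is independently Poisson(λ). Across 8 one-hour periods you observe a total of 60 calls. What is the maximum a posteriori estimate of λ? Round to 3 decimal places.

Σxᵢ = 60, n = 8.
Posterior ∝ λ^3e^(−2.8λ) · λ^60e^(−8λ) = λ^63e^(−10.8λ), i.e. Gamma(shape=64, rate=10.8).
The mode of a Gamma(a, b) with a ≥ 1 (shape–rate) is (a−1)/b = 63/10.8 ≈ 5.833.

λ̂_MAP = 5.833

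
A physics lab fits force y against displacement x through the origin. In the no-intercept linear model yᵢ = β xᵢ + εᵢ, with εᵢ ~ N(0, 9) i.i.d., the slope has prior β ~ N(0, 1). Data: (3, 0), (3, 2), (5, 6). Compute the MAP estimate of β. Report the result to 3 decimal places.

log p(β | y) = −Σ(yᵢ − βxᵢ)²/(2·9) − β²/(2·1) + const.
Setting the derivative to zero: Σxᵢ(yᵢ − βxᵢ)/9 − β/1 = 0, so β = Σxᵢyᵢ / (Σxᵢ² + σ²/τ²).
Σxᵢyᵢ = 3·0 + 3·2 + 5·6 = 36; Σxᵢ² = 43; σ²/τ² = 9.
β̂_MAP = 36 / (43 + 9) = 36/52 ≈ 0.692.

β̂_MAP = 0.692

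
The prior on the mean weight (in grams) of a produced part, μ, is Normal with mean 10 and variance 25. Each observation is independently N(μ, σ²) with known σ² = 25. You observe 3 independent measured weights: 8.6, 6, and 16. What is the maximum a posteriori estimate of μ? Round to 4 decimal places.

n = 3; x̄ = (8.6 + 6 + 16)/3 = 30.6/3 = 10.2.
For a Normal prior and Normal likelihood with known variance, the posterior is Normal; its mode equals its mean, the precision-weighted average.
Prior precision 1/σ₀² = 1/25 = 0.04; data precision n/σ² = 3/25 = 0.12.
μ̂ = (0.04·10 + 0.12·10.2) / (0.04 + 0.12) = 1.624/0.16 = 10.1500.

μ̂_MAP = 10.1500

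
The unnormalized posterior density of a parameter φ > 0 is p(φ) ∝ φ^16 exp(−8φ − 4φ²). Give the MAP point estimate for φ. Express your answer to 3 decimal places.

φ̂_MAP = 1.000

ℓ'(φ) = 16/φ − 8 − 8φ. Setting this to zero and multiplying by φ: 8φ² + 8φ − 16 = 0.
φ = (−8 + √(8² + 4·8·16)) / (2·8) = (−8 + √576) / 16 = (−8 + 24)/16 = 1.
ℓ''(φ) = −16/φ² − 8 < 0, confirming a maximum.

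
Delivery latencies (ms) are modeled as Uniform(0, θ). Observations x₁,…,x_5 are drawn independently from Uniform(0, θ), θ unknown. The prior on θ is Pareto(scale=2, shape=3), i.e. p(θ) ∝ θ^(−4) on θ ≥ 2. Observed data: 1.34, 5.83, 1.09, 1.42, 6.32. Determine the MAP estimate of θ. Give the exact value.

θ̂_MAP = 6.32

The Uniform(0, θ) likelihood is θ^(−n) for θ ≥ max(xᵢ), zero otherwise. Here max(xᵢ) = 6.32.
Posterior ∝ θ^(−4) · θ^(−5) = θ^(−9) on θ ≥ max(2, 6.32) = 6.32.
This density is strictly decreasing in θ, so the posterior mode lies at the lower boundary of the support.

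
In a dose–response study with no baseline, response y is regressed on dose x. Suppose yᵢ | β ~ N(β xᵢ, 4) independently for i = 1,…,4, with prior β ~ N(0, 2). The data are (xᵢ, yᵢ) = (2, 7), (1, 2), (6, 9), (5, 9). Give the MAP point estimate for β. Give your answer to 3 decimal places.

log p(β | y) = −Σ(yᵢ − βxᵢ)²/(2·4) − β²/(2·2) + const.
Setting the derivative to zero: Σxᵢ(yᵢ − βxᵢ)/4 − β/2 = 0, so β = Σxᵢyᵢ / (Σxᵢ² + σ²/τ²).
Σxᵢyᵢ = 2·7 + 1·2 + 6·9 + 5·9 = 115; Σxᵢ² = 66; σ²/τ² = 2.
β̂_MAP = 115 / (66 + 2) = 115/68 ≈ 1.691.

β̂_MAP = 1.691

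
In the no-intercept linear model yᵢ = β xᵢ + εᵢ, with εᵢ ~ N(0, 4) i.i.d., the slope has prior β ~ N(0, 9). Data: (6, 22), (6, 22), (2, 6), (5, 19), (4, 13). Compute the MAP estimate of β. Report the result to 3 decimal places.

log p(β | y) = −Σ(yᵢ − βxᵢ)²/(2·4) − β²/(2·9) + const.
Setting the derivative to zero: Σxᵢ(yᵢ − βxᵢ)/4 − β/9 = 0, so β = Σxᵢyᵢ / (Σxᵢ² + σ²/τ²).
Σxᵢyᵢ = 6·22 + 6·22 + 2·6 + 5·19 + 4·13 = 423; Σxᵢ² = 117; σ²/τ² = 4/9.
β̂_MAP = 423 / (117 + 4/9) = 423/(1057/9) = 3807/1057 ≈ 3.602.

β̂_MAP = 3.602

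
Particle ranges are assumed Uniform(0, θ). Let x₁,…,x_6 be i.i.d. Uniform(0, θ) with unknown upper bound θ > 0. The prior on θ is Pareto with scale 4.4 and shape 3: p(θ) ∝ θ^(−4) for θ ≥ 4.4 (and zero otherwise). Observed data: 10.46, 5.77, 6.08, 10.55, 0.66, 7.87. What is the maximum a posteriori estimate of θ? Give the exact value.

The Uniform(0, θ) likelihood is θ^(−n) for θ ≥ max(xᵢ), zero otherwise. Here max(xᵢ) = 10.55.
Posterior ∝ θ^(−4) · θ^(−6) = θ^(−10) on θ ≥ max(4.4, 10.55) = 10.55.
This density is strictly decreasing in θ, so the posterior mode lies at the lower boundary of the support.

θ̂_MAP = 10.55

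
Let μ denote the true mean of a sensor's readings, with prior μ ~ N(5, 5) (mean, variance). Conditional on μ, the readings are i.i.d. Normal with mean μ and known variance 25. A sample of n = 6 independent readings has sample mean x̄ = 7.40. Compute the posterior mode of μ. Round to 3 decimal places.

μ̂_MAP = 6.309

n = 6, x̄ = 7.40.
For a Normal prior and Normal likelihood with known variance, the posterior is Normal; its mode equals its mean, the precision-weighted average.
Prior precision 1/σ₀² = 1/5 = 0.2; data precision n/σ² = 6/25 = 0.24.
μ̂ = (0.2·5 + 0.24·7.4) / (0.2 + 0.24) = 2.776/0.44 = 347/55 ≈ 6.309.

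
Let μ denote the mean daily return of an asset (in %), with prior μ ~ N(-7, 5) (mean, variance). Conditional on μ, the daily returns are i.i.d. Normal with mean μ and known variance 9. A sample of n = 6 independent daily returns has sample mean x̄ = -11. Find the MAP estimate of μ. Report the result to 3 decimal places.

μ̂_MAP = -10.077

n = 6, x̄ = -11.
For a Normal prior and Normal likelihood with known variance, the posterior is Normal; its mode equals its mean, the precision-weighted average.
Prior precision 1/σ₀² = 1/5 = 0.2; data precision n/σ² = 6/9 = 2/3.
μ̂ = (0.2·(-7) + (2/3)·(-11)) / (0.2 + 2/3) = (-131/15)/(13/15) = -131/13 ≈ -10.077.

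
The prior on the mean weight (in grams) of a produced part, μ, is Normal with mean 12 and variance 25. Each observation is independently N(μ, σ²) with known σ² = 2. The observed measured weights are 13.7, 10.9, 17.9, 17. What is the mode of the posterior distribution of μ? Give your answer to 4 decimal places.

μ̂_MAP = 14.8186

n = 4; x̄ = (13.7 + 10.9 + 17.9 + 17)/4 = 59.5/4 = 14.875.
For a Normal prior and Normal likelihood with known variance, the posterior is Normal; its mode equals its mean, the precision-weighted average.
Prior precision 1/σ₀² = 1/25 = 0.04; data precision n/σ² = 4/2 = 2.
μ̂ = (0.04·12 + 2·14.875) / (0.04 + 2) = 30.23/2.04 = 3023/204 ≈ 14.8186.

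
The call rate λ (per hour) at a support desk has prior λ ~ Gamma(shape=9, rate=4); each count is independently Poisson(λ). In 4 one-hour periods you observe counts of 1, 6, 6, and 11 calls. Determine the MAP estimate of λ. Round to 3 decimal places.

λ̂_MAP = 4.000

Σxᵢ = 1+6+6+11 = 24, with n = 4.
Posterior ∝ λ^8e^(−4λ) · λ^24e^(−4λ) = λ^32e^(−8λ), i.e. Gamma(shape=33, rate=8).
The mode of a Gamma(a, b) with a ≥ 1 (shape–rate) is (a−1)/b = 32/8 ≈ 4.000.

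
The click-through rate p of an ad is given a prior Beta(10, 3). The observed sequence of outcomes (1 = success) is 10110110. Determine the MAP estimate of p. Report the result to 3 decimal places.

Prior: Beta(10, 3).
Data: 5 successes in 8 trials (from the sequence). The binomial likelihood contributes p^5(1−p)^3, so the posterior is Beta(10+5, 3+3) = Beta(15, 6).
For Beta(a, b) with a, b > 1 the mode is (a−1)/(a+b−2) = 14/19 ≈ 0.737.

p̂_MAP = 0.737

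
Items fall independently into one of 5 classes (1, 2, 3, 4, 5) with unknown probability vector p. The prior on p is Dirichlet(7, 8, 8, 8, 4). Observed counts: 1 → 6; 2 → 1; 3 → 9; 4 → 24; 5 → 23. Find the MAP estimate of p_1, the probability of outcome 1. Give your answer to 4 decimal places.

MAP estimate: 0.1290

The posterior is Dirichlet(αᵢ + nᵢ) = Dirichlet(13, 9, 17, 32, 27).
For a Dirichlet(a₁,…,a_K) with all aᵢ > 1, the mode has j-th component (aⱼ − 1)/(Σaᵢ − K).
Here Σaᵢ = 98 and K = 5, so p_1 = (13 − 1)/(98 − 5) = 12/93 ≈ 0.1290.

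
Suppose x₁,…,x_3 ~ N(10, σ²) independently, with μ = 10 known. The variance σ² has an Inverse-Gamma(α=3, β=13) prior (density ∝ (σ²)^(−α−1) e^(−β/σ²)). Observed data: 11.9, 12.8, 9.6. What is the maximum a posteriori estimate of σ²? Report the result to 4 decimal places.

Sum of squared deviations about the known mean: SS = (11.9−10)² + (12.8−10)² + (9.6−10)² = 11.61.
The Normal likelihood contributes (σ²)^(−n/2) exp(−SS/(2σ²)), so the posterior is Inverse-Gamma(α + n/2, β + SS/2) = Inverse-Gamma(4.5, 18.805).
The mode of Inverse-Gamma(a, b) is b/(a+1) = 18.805/5.5 ≈ 3.4191.

σ̂²_MAP = 3.4191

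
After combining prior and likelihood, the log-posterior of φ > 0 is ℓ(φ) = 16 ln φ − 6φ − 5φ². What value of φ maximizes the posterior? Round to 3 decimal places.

φ̂_MAP = 1.000

ℓ'(φ) = 16/φ − 6 − 10φ. Setting this to zero and multiplying by φ: 10φ² + 6φ − 16 = 0.
φ = (−6 + √(6² + 4·10·16)) / (2·10) = (−6 + √676) / 20 = (−6 + 26)/20 = 1.
ℓ''(φ) = −16/φ² − 10 < 0, confirming a maximum.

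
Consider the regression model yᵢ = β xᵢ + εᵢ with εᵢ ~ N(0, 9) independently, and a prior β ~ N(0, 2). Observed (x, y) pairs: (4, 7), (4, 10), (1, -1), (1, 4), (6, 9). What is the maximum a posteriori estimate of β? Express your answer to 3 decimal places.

log p(β | y) = −Σ(yᵢ − βxᵢ)²/(2·9) − β²/(2·2) + const.
Setting the derivative to zero: Σxᵢ(yᵢ − βxᵢ)/9 − β/2 = 0, so β = Σxᵢyᵢ / (Σxᵢ² + σ²/τ²).
Σxᵢyᵢ = 4·7 + 4·10 + 1·(-1) + 1·4 + 6·9 = 125; Σxᵢ² = 70; σ²/τ² = 4.5.
β̂_MAP = 125 / (70 + 4.5) = 125/74.5 ≈ 1.678.

β̂_MAP = 1.678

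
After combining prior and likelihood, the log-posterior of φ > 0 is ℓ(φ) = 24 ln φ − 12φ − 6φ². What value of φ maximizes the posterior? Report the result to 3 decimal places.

ℓ'(φ) = 24/φ − 12 − 12φ. Setting this to zero and multiplying by φ: 12φ² + 12φ − 24 = 0.
φ = (−12 + √(12² + 4·12·24)) / (2·12) = (−12 + √1296) / 24 = (−12 + 36)/24 = 1.
ℓ''(φ) = −24/φ² − 12 < 0, confirming a maximum.

φ̂_MAP = 1.000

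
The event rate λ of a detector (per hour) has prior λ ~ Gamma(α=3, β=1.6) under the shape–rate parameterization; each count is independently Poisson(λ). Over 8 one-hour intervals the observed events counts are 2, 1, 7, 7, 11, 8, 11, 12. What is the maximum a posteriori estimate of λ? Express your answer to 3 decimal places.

Σxᵢ = 2+1+7+7+11+8+11+12 = 59, with n = 8.
Posterior ∝ λ^2e^(−1.6λ) · λ^59e^(−8λ) = λ^61e^(−9.6λ), i.e. Gamma(shape=62, rate=9.6).
The mode of a Gamma(a, b) with a ≥ 1 (shape–rate) is (a−1)/b = 61/9.6 ≈ 6.354.

λ̂_MAP = 6.354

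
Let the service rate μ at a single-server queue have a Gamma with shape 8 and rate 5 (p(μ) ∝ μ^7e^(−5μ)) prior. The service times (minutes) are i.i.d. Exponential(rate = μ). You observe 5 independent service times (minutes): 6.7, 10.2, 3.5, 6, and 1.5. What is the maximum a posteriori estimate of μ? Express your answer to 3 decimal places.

The Exponential(rate=μ) likelihood is ∝ μ^n e^(−μΣtᵢ). Here n = 5 and Σtᵢ = 6.7 + 10.2 + 3.5 + 6 + 1.5 = 27.9.
Posterior ∝ μ^7e^(−5μ) · μ^5e^(−27.9μ) = μ^12e^(−32.9μ), i.e. Gamma(13, 32.9).
Mode = (a−1)/b = 12/32.9 ≈ 0.365.

μ̂_MAP = 0.365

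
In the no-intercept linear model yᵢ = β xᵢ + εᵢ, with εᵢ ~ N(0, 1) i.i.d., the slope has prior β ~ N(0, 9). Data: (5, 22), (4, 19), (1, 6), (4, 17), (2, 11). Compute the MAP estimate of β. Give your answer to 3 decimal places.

log p(β | y) = −Σ(yᵢ − βxᵢ)²/(2·1) − β²/(2·9) + const.
Setting the derivative to zero: Σxᵢ(yᵢ − βxᵢ)/1 − β/9 = 0, so β = Σxᵢyᵢ / (Σxᵢ² + σ²/τ²).
Σxᵢyᵢ = 5·22 + 4·19 + 1·6 + 4·17 + 2·11 = 282; Σxᵢ² = 62; σ²/τ² = 1/9.
β̂_MAP = 282 / (62 + 1/9) = 282/(559/9) = 2538/559 ≈ 4.540.

β̂_MAP = 4.540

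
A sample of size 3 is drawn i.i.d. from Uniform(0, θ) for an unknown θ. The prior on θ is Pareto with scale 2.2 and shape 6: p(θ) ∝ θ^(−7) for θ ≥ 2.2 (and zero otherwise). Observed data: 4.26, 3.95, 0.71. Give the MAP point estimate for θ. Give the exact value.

The Uniform(0, θ) likelihood is θ^(−n) for θ ≥ max(xᵢ), zero otherwise. Here max(xᵢ) = 4.26.
Posterior ∝ θ^(−7) · θ^(−3) = θ^(−10) on θ ≥ max(2.2, 4.26) = 4.26.
This density is strictly decreasing in θ, so the posterior mode lies at the lower boundary of the support.

θ̂_MAP = 4.26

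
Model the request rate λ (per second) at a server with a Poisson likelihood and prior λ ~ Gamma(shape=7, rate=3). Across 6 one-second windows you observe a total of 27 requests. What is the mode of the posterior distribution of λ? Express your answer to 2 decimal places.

Σxᵢ = 27, n = 6.
Posterior ∝ λ^6e^(−3λ) · λ^27e^(−6λ) = λ^33e^(−9λ), i.e. Gamma(shape=34, rate=9).
The mode of a Gamma(a, b) with a ≥ 1 (shape–rate) is (a−1)/b = 33/9 ≈ 3.67.

λ̂_MAP = 3.67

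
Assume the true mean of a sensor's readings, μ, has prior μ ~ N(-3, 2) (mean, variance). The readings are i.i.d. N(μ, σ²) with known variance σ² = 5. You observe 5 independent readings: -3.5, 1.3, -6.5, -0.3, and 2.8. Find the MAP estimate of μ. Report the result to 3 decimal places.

n = 5; x̄ = ((-3.5) + 1.3 + (-6.5) + (-0.3) + 2.8)/5 = -6.2/5 = -1.24.
For a Normal prior and Normal likelihood with known variance, the posterior is Normal; its mode equals its mean, the precision-weighted average.
Prior precision 1/σ₀² = 1/2 = 0.5; data precision n/σ² = 5/5 = 1.
μ̂ = (0.5·(-3) + 1·(-1.24)) / (0.5 + 1) = (-2.74)/1.5 = -137/75 ≈ -1.827.

μ̂_MAP = -1.827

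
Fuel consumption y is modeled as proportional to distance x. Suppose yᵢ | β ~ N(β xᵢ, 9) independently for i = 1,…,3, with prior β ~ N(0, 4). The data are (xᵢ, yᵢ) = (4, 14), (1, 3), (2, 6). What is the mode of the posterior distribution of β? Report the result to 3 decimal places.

β̂_MAP = 3.054

log p(β | y) = −Σ(yᵢ − βxᵢ)²/(2·9) − β²/(2·4) + const.
Setting the derivative to zero: Σxᵢ(yᵢ − βxᵢ)/9 − β/4 = 0, so β = Σxᵢyᵢ / (Σxᵢ² + σ²/τ²).
Σxᵢyᵢ = 4·14 + 1·3 + 2·6 = 71; Σxᵢ² = 21; σ²/τ² = 2.25.
β̂_MAP = 71 / (21 + 2.25) = 71/23.25 ≈ 3.054.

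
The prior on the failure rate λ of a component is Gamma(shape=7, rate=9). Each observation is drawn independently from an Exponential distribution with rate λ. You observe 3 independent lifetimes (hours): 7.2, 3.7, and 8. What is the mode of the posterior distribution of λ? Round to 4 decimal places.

λ̂_MAP = 0.3226

The Exponential(rate=λ) likelihood is ∝ λ^n e^(−λΣtᵢ). Here n = 3 and Σtᵢ = 7.2 + 3.7 + 8 = 18.9.
Posterior ∝ λ^6e^(−9λ) · λ^3e^(−18.9λ) = λ^9e^(−27.9λ), i.e. Gamma(10, 27.9).
Mode = (a−1)/b = 9/27.9 ≈ 0.3226.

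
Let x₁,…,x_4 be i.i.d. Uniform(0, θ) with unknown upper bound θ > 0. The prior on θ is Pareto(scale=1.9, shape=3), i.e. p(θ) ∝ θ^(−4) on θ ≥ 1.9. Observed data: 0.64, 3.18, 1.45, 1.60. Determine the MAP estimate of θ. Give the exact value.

θ̂_MAP = 3.18

The Uniform(0, θ) likelihood is θ^(−n) for θ ≥ max(xᵢ), zero otherwise. Here max(xᵢ) = 3.18.
Posterior ∝ θ^(−4) · θ^(−4) = θ^(−8) on θ ≥ max(1.9, 3.18) = 3.18.
This density is strictly decreasing in θ, so the posterior mode lies at the lower boundary of the support.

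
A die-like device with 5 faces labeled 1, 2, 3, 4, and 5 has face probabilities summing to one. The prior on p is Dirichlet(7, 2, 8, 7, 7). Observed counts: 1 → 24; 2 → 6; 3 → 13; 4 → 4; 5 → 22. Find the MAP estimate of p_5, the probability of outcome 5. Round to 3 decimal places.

MAP estimate: 0.295

The posterior is Dirichlet(αᵢ + nᵢ) = Dirichlet(31, 8, 21, 11, 29).
For a Dirichlet(a₁,…,a_K) with all aᵢ > 1, the mode has j-th component (aⱼ − 1)/(Σaᵢ − K).
Here Σaᵢ = 100 and K = 5, so p_5 = (29 − 1)/(100 − 5) = 28/95 ≈ 0.295.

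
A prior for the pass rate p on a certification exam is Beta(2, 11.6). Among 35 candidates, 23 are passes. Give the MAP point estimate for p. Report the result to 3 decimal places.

p̂_MAP = 0.515

Prior: Beta(2, 11.6).
Data: 23 successes in 35 trials. The binomial likelihood contributes p^23(1−p)^12, so the posterior is Beta(2+23, 11.6+12) = Beta(25, 23.6).
For Beta(a, b) with a, b > 1 the mode is (a−1)/(a+b−2) = 24/46.6 ≈ 0.515.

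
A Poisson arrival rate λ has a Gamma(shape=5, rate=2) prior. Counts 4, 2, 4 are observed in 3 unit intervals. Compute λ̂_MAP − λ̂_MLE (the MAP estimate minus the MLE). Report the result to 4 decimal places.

Σxᵢ = 10. Posterior is Gamma(15, 5); MAP = (15−1)/5 = 14/5 ≈ 2.80000.
MLE = x̄ = 10/3 ≈ 3.33333.
Difference = 14/5 − 10/3 = -8/15 ≈ -0.5333.

MAP − MLE = -0.5333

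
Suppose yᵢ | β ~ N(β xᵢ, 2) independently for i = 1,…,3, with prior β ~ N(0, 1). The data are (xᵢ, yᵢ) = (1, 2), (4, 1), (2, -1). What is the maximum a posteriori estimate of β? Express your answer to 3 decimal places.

log p(β | y) = −Σ(yᵢ − βxᵢ)²/(2·2) − β²/(2·1) + const.
Setting the derivative to zero: Σxᵢ(yᵢ − βxᵢ)/2 − β/1 = 0, so β = Σxᵢyᵢ / (Σxᵢ² + σ²/τ²).
Σxᵢyᵢ = 1·2 + 4·1 + 2·(-1) = 4; Σxᵢ² = 21; σ²/τ² = 2.
β̂_MAP = 4 / (21 + 2) = 4/23 ≈ 0.174.

β̂_MAP = 0.174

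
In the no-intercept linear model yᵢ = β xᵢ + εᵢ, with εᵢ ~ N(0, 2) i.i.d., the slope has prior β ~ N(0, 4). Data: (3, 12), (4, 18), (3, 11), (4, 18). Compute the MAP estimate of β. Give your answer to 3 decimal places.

β̂_MAP = 4.218

log p(β | y) = −Σ(yᵢ − βxᵢ)²/(2·2) − β²/(2·4) + const.
Setting the derivative to zero: Σxᵢ(yᵢ − βxᵢ)/2 − β/4 = 0, so β = Σxᵢyᵢ / (Σxᵢ² + σ²/τ²).
Σxᵢyᵢ = 3·12 + 4·18 + 3·11 + 4·18 = 213; Σxᵢ² = 50; σ²/τ² = 0.5.
β̂_MAP = 213 / (50 + 0.5) = 213/50.5 ≈ 4.218.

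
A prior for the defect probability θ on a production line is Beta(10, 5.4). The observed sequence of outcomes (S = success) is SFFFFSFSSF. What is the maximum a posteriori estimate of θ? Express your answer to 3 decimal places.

θ̂_MAP = 0.556

Prior: Beta(10, 5.4).
Data: 4 successes in 10 trials (from the sequence). The binomial likelihood contributes θ^4(1−θ)^6, so the posterior is Beta(10+4, 5.4+6) = Beta(14, 11.4).
For Beta(a, b) with a, b > 1 the mode is (a−1)/(a+b−2) = 13/23.4 ≈ 0.556.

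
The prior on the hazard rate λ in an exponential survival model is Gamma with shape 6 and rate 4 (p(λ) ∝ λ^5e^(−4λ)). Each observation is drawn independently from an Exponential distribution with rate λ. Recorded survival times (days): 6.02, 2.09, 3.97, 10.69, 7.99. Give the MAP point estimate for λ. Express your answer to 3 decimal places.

λ̂_MAP = 0.288

The Exponential(rate=λ) likelihood is ∝ λ^n e^(−λΣtᵢ). Here n = 5 and Σtᵢ = 6.02 + 2.09 + 3.97 + 10.69 + 7.99 = 30.76.
Posterior ∝ λ^5e^(−4λ) · λ^5e^(−30.76λ) = λ^10e^(−34.76λ), i.e. Gamma(11, 34.76).
Mode = (a−1)/b = 10/34.76 ≈ 0.288.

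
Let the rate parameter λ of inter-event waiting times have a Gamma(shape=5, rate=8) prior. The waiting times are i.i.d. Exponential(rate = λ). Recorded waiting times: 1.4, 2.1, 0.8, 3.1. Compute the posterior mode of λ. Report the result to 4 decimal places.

The Exponential(rate=λ) likelihood is ∝ λ^n e^(−λΣtᵢ). Here n = 4 and Σtᵢ = 1.4 + 2.1 + 0.8 + 3.1 = 7.4.
Posterior ∝ λ^4e^(−8λ) · λ^4e^(−7.4λ) = λ^8e^(−15.4λ), i.e. Gamma(9, 15.4).
Mode = (a−1)/b = 8/15.4 ≈ 0.5195.

λ̂_MAP = 0.5195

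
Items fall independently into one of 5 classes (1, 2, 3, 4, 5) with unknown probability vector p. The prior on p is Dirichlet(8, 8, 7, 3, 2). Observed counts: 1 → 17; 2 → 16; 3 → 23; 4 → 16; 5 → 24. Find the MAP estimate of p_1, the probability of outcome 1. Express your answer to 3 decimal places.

MAP estimate: 0.202

The posterior is Dirichlet(αᵢ + nᵢ) = Dirichlet(25, 24, 30, 19, 26).
For a Dirichlet(a₁,…,a_K) with all aᵢ > 1, the mode has j-th component (aⱼ − 1)/(Σaᵢ − K).
Here Σaᵢ = 124 and K = 5, so p_1 = (25 − 1)/(124 − 5) = 24/119 ≈ 0.202.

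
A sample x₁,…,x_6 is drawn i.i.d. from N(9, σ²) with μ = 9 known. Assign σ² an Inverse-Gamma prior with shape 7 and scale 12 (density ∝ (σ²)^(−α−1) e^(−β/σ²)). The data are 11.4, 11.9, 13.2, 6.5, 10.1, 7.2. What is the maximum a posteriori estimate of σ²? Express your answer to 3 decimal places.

Sum of squared deviations about the known mean: SS = (11.4−9)² + (11.9−9)² + (13.2−9)² + (6.5−9)² + (10.1−9)² + (7.2−9)² = 42.51.
The Normal likelihood contributes (σ²)^(−n/2) exp(−SS/(2σ²)), so the posterior is Inverse-Gamma(α + n/2, β + SS/2) = Inverse-Gamma(10, 33.255).
The mode of Inverse-Gamma(a, b) is b/(a+1) = 33.255/11 ≈ 3.023.

σ̂²_MAP = 3.023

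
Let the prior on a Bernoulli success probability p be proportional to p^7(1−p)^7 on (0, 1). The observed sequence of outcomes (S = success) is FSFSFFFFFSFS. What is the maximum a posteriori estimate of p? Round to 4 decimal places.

The prior density ∝ p^7(1−p)^7 is the kernel of Beta(8, 8).
Data: 4 successes in 12 trials (from the sequence). The binomial likelihood contributes p^4(1−p)^8, so the posterior is Beta(8+4, 8+8) = Beta(12, 16).
For Beta(a, b) with a, b > 1 the mode is (a−1)/(a+b−2) = 11/26 ≈ 0.4231.

p̂_MAP = 0.4231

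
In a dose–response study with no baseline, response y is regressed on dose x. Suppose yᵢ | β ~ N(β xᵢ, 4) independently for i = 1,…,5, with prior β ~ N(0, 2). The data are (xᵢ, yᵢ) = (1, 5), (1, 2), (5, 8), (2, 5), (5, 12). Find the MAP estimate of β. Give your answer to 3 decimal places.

log p(β | y) = −Σ(yᵢ − βxᵢ)²/(2·4) − β²/(2·2) + const.
Setting the derivative to zero: Σxᵢ(yᵢ − βxᵢ)/4 − β/2 = 0, so β = Σxᵢyᵢ / (Σxᵢ² + σ²/τ²).
Σxᵢyᵢ = 1·5 + 1·2 + 5·8 + 2·5 + 5·12 = 117; Σxᵢ² = 56; σ²/τ² = 2.
β̂_MAP = 117 / (56 + 2) = 117/58 ≈ 2.017.

β̂_MAP = 2.017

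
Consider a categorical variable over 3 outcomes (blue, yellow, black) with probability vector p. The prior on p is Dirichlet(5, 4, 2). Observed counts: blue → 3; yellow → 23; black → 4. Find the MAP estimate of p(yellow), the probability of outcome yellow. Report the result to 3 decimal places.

The posterior is Dirichlet(αᵢ + nᵢ) = Dirichlet(8, 27, 6).
For a Dirichlet(a₁,…,a_K) with all aᵢ > 1, the mode has j-th component (aⱼ − 1)/(Σaᵢ − K).
Here Σaᵢ = 41 and K = 3, so p(yellow) = (27 − 1)/(41 − 3) = 26/38 ≈ 0.684.

MAP estimate of p(yellow) = 0.684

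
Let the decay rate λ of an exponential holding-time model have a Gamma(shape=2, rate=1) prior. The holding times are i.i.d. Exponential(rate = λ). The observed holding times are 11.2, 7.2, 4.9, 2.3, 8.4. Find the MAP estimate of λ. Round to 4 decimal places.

λ̂_MAP = 0.1714

The Exponential(rate=λ) likelihood is ∝ λ^n e^(−λΣtᵢ). Here n = 5 and Σtᵢ = 11.2 + 7.2 + 4.9 + 2.3 + 8.4 = 34.
Posterior ∝ λe^(−1λ) · λ^5e^(−34λ) = λ^6e^(−35λ), i.e. Gamma(7, 35).
Mode = (a−1)/b = 6/35 ≈ 0.1714.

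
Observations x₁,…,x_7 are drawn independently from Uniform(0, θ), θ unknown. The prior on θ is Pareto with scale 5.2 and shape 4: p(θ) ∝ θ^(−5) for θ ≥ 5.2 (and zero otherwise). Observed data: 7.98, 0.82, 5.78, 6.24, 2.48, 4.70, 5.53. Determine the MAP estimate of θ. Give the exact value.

θ̂_MAP = 7.98

The Uniform(0, θ) likelihood is θ^(−n) for θ ≥ max(xᵢ), zero otherwise. Here max(xᵢ) = 7.98.
Posterior ∝ θ^(−5) · θ^(−7) = θ^(−12) on θ ≥ max(5.2, 7.98) = 7.98.
This density is strictly decreasing in θ, so the posterior mode lies at the lower boundary of the support.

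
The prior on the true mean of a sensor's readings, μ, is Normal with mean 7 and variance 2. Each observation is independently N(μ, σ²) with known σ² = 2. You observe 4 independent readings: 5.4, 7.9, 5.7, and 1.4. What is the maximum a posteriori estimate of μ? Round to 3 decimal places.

μ̂_MAP = 5.480

n = 4; x̄ = (5.4 + 7.9 + 5.7 + 1.4)/4 = 20.4/4 = 5.1.
For a Normal prior and Normal likelihood with known variance, the posterior is Normal; its mode equals its mean, the precision-weighted average.
Prior precision 1/σ₀² = 1/2 = 0.5; data precision n/σ² = 4/2 = 2.
μ̂ = (0.5·7 + 2·5.1) / (0.5 + 2) = 13.7/2.5 = 5.480.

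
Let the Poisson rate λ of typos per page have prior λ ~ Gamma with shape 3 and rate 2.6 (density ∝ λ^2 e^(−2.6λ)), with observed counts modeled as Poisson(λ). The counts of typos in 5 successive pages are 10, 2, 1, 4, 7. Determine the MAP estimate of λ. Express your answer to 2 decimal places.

Σxᵢ = 10+2+1+4+7 = 24, with n = 5.
Posterior ∝ λ^2e^(−2.6λ) · λ^24e^(−5λ) = λ^26e^(−7.6λ), i.e. Gamma(shape=27, rate=7.6).
The mode of a Gamma(a, b) with a ≥ 1 (shape–rate) is (a−1)/b = 26/7.6 ≈ 3.42.

λ̂_MAP = 3.42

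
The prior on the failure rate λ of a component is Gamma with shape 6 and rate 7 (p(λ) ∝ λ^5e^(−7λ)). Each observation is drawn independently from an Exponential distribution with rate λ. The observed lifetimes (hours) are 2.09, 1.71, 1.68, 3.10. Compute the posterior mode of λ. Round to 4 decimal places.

The Exponential(rate=λ) likelihood is ∝ λ^n e^(−λΣtᵢ). Here n = 4 and Σtᵢ = 2.09 + 1.71 + 1.68 + 3.10 = 8.58.
Posterior ∝ λ^5e^(−7λ) · λ^4e^(−8.58λ) = λ^9e^(−15.58λ), i.e. Gamma(10, 15.58).
Mode = (a−1)/b = 9/15.58 ≈ 0.5777.

λ̂_MAP = 0.5777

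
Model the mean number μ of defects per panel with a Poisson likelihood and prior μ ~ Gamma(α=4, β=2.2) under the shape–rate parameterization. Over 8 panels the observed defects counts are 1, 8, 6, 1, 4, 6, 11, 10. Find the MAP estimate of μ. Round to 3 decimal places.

μ̂_MAP = 4.902

Σxᵢ = 1+8+6+1+4+6+11+10 = 47, with n = 8.
Posterior ∝ μ^3e^(−2.2μ) · μ^47e^(−8μ) = μ^50e^(−10.2μ), i.e. Gamma(shape=51, rate=10.2).
The mode of a Gamma(a, b) with a ≥ 1 (shape–rate) is (a−1)/b = 50/10.2 ≈ 4.902.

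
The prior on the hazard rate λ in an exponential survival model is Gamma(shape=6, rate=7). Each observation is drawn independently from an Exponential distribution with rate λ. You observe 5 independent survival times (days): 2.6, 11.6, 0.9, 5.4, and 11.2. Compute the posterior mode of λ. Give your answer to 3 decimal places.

λ̂_MAP = 0.258

The Exponential(rate=λ) likelihood is ∝ λ^n e^(−λΣtᵢ). Here n = 5 and Σtᵢ = 2.6 + 11.6 + 0.9 + 5.4 + 11.2 = 31.7.
Posterior ∝ λ^5e^(−7λ) · λ^5e^(−31.7λ) = λ^10e^(−38.7λ), i.e. Gamma(11, 38.7).
Mode = (a−1)/b = 10/38.7 ≈ 0.258.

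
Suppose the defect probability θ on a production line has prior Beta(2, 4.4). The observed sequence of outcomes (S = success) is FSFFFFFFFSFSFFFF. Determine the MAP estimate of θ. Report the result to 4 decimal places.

Prior: Beta(2, 4.4).
Data: 3 successes in 16 trials (from the sequence). The binomial likelihood contributes θ^3(1−θ)^13, so the posterior is Beta(2+3, 4.4+13) = Beta(5, 17.4).
For Beta(a, b) with a, b > 1 the mode is (a−1)/(a+b−2) = 4/20.4 ≈ 0.1961.

θ̂_MAP = 0.1961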